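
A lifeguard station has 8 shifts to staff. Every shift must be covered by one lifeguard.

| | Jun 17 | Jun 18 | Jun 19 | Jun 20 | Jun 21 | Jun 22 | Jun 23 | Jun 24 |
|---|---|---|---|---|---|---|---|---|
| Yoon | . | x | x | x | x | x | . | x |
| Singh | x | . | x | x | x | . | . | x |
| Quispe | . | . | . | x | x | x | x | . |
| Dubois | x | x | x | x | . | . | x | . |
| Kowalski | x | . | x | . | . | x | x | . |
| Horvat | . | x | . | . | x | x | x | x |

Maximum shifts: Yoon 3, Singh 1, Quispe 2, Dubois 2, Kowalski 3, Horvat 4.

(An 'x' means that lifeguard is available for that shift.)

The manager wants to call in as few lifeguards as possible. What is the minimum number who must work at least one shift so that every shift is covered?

8 slots to fill and no one can take more than 4, so at least ⌈8/4⌉ = 2 lifeguards are needed.
Any 2 lifeguards together have capacity at most 4+3 = 7 < 8 slots, so 2 can never suffice.
Yoon, Singh, and Horvat alone can cover everything: Jun 17→Singh, Jun 18→Yoon, Jun 19→Yoon, Jun 20→Yoon, Jun 21→Horvat, Jun 22→Horvat, Jun 23→Horvat, Jun 24→Horvat.

3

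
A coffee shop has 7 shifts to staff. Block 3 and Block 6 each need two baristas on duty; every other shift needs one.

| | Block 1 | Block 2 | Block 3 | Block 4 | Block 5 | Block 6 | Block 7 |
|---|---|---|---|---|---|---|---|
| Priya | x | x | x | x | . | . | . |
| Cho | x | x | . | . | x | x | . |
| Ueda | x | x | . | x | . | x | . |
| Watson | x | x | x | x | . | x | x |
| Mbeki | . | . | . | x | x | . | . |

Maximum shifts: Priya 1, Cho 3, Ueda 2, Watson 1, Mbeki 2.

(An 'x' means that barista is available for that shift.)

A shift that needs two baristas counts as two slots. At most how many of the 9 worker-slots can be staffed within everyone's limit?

Total capacity across all baristas is 1+3+2+1+2 = 9, and 9 slots are needed, so at most 9 can be filled.
Shifts {Block 3, Block 7} need 3 slots but only Priya and Watson are available for them, supplying at most 2 — so at least 1 slot must go unfilled.
An assignment achieving 8: Block 1→Cho, Block 2→Ueda, Block 3→Priya, Block 4→Mbeki, Block 5→Cho, Block 6→Cho+Ueda, Block 7→Watson.
Loads: Priya 1/1, Cho 3/3, Ueda 2/2, Watson 1/1, Mbeki 1/2.

8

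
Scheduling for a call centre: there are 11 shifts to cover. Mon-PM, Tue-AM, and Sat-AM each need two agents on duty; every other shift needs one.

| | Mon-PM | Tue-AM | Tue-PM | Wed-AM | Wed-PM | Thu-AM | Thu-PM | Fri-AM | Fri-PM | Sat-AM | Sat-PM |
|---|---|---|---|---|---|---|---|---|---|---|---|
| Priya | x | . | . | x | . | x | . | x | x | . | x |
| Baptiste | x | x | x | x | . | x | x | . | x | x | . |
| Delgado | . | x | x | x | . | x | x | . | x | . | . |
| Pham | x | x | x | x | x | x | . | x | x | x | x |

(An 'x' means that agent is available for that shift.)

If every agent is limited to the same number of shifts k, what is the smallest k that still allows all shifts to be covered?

With 4 agents and 14 worker-slots to fill, someone must work at least ⌈14/4⌉ = 4 shifts, so k ≥ 4.
k = 4 works: Mon-PM→Priya+Baptiste, Tue-AM→Baptiste+Delgado, Tue-PM→Delgado, Wed-AM→Priya, Wed-PM→Pham, Thu-AM→Delgado, Thu-PM→Baptiste, Fri-AM→Priya, Fri-PM→Delgado, Sat-AM→Baptiste+Pham, Sat-PM→Priya.
Loads: Priya 4, Baptiste 4, Delgado 4, Pham 2 — all ≤ 4.

4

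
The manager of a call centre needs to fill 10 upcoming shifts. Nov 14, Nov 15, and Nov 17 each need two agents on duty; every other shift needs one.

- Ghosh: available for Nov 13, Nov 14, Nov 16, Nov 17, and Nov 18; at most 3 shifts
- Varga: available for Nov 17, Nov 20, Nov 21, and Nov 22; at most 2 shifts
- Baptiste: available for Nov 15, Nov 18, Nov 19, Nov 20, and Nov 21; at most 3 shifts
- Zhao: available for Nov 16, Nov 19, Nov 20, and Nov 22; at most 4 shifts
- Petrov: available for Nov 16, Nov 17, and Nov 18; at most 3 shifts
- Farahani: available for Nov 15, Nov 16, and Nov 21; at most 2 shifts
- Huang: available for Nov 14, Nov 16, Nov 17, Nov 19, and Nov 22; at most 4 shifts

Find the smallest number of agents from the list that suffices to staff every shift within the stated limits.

5

13 slots to fill and no one can take more than 4, so at least ⌈13/4⌉ = 4 agents are needed.
No set of 4 agents can cover every shift (each such set leaves at least one shift with no one available or exceeds a cap).
Ghosh, Varga, Baptiste, Farahani, and Huang alone can cover everything: Nov 13→Ghosh, Nov 14→Ghosh+Huang, Nov 15→Baptiste+Farahani, Nov 16→Farahani, Nov 17→Varga+Huang, Nov 18→Ghosh, Nov 19→Baptiste, Nov 20→Varga, Nov 21→Baptiste, Nov 22→Huang.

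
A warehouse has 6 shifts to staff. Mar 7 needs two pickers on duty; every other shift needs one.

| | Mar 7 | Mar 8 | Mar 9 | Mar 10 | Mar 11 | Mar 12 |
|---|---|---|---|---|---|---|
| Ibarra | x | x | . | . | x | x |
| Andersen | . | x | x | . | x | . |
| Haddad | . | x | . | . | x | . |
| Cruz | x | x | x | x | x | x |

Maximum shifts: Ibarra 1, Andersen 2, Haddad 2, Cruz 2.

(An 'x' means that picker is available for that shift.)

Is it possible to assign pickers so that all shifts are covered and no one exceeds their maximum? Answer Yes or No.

No

Total capacity is 7 and 7 slots are needed, so capacity alone doesn't rule it out.
Shifts {Mar 7, Mar 10, Mar 12} need 4 worker-slots in total, but the pickers available for any of those shifts (Ibarra and Cruz) can supply at most 3 among them. So no valid schedule exists.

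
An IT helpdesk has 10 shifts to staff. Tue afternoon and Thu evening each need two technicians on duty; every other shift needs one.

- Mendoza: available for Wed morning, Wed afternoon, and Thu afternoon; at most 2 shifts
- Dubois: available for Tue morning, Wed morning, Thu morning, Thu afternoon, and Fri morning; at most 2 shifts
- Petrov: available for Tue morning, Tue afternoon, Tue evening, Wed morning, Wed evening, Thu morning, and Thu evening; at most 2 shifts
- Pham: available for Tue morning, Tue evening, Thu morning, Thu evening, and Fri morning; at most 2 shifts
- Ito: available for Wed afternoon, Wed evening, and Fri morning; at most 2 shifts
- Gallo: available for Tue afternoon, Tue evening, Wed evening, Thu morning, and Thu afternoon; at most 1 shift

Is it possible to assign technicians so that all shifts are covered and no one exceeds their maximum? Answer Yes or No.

No

Total capacity is 2+2+2+2+2+1 = 11 but 12 worker-slots are needed — infeasible.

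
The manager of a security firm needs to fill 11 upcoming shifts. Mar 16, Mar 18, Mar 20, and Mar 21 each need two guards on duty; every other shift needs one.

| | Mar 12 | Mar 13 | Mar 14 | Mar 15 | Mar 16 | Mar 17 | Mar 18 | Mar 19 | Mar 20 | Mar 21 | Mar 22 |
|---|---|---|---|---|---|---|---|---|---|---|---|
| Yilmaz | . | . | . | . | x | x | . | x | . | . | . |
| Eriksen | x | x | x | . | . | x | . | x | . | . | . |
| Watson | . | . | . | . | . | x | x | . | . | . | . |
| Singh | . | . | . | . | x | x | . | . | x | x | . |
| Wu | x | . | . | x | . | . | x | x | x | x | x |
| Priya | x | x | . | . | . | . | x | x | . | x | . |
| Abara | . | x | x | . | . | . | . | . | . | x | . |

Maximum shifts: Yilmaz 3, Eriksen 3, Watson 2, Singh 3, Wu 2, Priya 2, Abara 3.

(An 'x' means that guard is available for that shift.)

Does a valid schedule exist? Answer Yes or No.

Total capacity is 18 and 15 slots are needed, so capacity alone doesn't rule it out.
Shifts {Mar 15, Mar 20, Mar 22} need 4 worker-slots in total, but the guards available for any of those shifts (Singh and Wu) can supply at most 3 among them. So no valid schedule exists.

No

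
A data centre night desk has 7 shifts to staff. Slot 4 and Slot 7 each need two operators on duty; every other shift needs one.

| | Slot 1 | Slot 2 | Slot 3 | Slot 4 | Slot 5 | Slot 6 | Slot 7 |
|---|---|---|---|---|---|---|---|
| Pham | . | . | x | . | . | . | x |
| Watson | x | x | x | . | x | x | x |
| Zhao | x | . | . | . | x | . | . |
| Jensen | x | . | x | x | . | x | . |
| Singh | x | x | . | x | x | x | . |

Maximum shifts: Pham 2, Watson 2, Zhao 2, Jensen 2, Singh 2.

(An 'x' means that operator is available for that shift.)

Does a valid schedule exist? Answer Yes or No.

Slot 4 can only be covered by Jensen and Singh, so that assignment is forced.
Slot 7 can only be covered by Pham and Watson, so that assignment is forced.
One valid schedule: Slot 1→Zhao, Slot 2→Watson, Slot 3→Pham, Slot 4→Jensen+Singh, Slot 5→Zhao, Slot 6→Jensen, Slot 7→Pham+Watson.
Loads: Pham 2/2, Watson 2/2, Zhao 2/2, Jensen 2/2, Singh 1/2 — all within limits.

Yes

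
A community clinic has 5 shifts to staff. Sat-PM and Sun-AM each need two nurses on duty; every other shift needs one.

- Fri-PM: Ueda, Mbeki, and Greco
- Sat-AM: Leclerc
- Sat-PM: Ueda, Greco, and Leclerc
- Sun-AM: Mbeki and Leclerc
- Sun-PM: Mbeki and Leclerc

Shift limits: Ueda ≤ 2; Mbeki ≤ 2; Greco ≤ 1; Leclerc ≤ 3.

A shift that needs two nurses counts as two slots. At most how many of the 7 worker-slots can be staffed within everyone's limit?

7

Total capacity across all nurses is 2+2+1+3 = 8, and 7 slots are needed, so at most 7 can be filled.
An assignment achieving 7: Fri-PM→Ueda, Sat-AM→Leclerc, Sat-PM→Ueda+Greco, Sun-AM→Mbeki+Leclerc, Sun-PM→Mbeki.
Loads: Ueda 2/2, Mbeki 2/2, Greco 1/1, Leclerc 2/3.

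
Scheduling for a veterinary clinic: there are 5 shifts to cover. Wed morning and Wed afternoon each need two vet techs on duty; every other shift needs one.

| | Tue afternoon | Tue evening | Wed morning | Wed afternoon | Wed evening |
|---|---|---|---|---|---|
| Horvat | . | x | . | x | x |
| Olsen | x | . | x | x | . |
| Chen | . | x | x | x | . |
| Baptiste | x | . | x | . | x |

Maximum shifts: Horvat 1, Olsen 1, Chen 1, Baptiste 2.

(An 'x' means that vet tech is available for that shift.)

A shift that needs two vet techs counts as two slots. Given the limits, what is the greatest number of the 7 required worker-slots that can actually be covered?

Total capacity across all vet techs is 1+1+1+2 = 5, and 7 slots are needed, so at most 5 can be filled.
An assignment achieving 5: Tue afternoon→Olsen, Tue evening→Horvat, Wed morning→Chen+Baptiste, Wed evening→Baptiste.
Loads: Horvat 1/1, Olsen 1/1, Chen 1/1, Baptiste 2/2.

5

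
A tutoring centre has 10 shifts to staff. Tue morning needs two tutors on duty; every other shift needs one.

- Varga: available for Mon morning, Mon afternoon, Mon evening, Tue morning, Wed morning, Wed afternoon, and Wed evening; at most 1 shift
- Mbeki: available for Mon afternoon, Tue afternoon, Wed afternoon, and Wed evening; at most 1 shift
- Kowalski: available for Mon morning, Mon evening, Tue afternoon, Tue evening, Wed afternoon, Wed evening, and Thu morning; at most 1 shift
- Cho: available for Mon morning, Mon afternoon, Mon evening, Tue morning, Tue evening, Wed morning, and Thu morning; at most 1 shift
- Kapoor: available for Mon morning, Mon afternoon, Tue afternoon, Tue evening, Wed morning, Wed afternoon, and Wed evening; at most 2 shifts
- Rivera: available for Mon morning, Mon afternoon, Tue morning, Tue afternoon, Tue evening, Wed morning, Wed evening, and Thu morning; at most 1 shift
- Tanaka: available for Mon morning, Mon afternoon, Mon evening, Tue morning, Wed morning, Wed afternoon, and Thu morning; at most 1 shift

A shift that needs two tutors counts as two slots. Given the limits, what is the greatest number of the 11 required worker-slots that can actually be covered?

8

Total capacity across all tutors is 1+1+1+1+2+1+1 = 8, and 11 slots are needed, so at most 8 can be filled.
An assignment achieving 8: Mon evening→Varga, Tue morning→Cho+Rivera, Tue afternoon→Mbeki, Tue evening→Kowalski, Wed morning→Kapoor, Wed afternoon→Kapoor, Thu morning→Tanaka.
Loads: Varga 1/1, Mbeki 1/1, Kowalski 1/1, Cho 1/1, Kapoor 2/2, Rivera 1/1, Tanaka 1/1.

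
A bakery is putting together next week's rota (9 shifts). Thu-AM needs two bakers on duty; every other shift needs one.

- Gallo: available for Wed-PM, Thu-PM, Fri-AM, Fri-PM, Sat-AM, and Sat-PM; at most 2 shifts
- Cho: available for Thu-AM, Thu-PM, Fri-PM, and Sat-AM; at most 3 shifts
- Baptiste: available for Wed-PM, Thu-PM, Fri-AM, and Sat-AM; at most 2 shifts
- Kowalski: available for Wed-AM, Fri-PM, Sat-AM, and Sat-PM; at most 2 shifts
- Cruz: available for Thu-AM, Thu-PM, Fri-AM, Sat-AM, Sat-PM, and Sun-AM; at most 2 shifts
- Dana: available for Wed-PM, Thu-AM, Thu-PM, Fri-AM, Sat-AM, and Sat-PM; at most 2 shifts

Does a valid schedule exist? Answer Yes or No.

Yes

Wed-AM can only be covered by Kowalski, so that assignment is forced.
Sun-AM can only be covered by Cruz, so that assignment is forced.
One valid schedule: Wed-AM→Kowalski, Wed-PM→Gallo, Thu-AM→Cho+Cruz, Thu-PM→Cho, Fri-AM→Baptiste, Fri-PM→Gallo, Sat-AM→Cho, Sat-PM→Kowalski, Sun-AM→Cruz.
Loads: Gallo 2/2, Cho 3/3, Baptiste 1/2, Kowalski 2/2, Cruz 2/2, Dana 0/2 — all within limits.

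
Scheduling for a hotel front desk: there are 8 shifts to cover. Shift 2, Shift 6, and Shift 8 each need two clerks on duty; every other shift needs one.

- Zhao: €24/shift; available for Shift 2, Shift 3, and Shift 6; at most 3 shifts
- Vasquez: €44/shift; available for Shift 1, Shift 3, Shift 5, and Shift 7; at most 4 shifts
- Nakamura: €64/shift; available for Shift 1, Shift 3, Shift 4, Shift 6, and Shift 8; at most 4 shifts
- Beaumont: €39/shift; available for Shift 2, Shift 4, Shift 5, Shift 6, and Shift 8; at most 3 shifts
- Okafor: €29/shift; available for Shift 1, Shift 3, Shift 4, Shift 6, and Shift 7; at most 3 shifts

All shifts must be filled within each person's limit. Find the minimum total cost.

Shift 2 can only be covered by Zhao and Beaumont, so that assignment is forced.
Shift 8 can only be covered by Nakamura and Beaumont, so that assignment is forced.
Picking the cheapest available clerk for each shift independently would cost €369, but that ignores the shift limits.
An optimal schedule: Shift 1→Vasquez, Shift 2→Zhao+Beaumont, Shift 3→Zhao, Shift 4→Okafor, Shift 5→Beaumont, Shift 6→Zhao+Okafor, Shift 7→Okafor, Shift 8→Beaumont+Nakamura.
Total: 44 + 24 + 39 + 24 + 29 + 39 + 24 + 29 + 29 + 39 + 64 = €384.

€384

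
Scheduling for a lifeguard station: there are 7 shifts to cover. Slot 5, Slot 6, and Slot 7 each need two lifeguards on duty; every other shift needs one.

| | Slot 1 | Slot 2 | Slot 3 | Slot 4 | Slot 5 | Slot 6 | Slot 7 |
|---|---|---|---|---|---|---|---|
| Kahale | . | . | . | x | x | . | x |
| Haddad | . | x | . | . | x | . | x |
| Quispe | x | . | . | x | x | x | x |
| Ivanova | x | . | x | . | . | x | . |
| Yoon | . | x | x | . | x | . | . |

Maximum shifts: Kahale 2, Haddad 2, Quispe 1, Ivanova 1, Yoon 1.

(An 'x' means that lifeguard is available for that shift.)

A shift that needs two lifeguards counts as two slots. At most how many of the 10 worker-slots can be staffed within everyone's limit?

7

Total capacity across all lifeguards is 2+2+1+1+1 = 7, and 10 slots are needed, so at most 7 can be filled.
An assignment achieving 7: Slot 1→Quispe, Slot 2→Haddad, Slot 3→Ivanova, Slot 4→Kahale, Slot 5→Yoon, Slot 7→Kahale+Haddad.
Loads: Kahale 2/2, Haddad 2/2, Quispe 1/1, Ivanova 1/1, Yoon 1/1.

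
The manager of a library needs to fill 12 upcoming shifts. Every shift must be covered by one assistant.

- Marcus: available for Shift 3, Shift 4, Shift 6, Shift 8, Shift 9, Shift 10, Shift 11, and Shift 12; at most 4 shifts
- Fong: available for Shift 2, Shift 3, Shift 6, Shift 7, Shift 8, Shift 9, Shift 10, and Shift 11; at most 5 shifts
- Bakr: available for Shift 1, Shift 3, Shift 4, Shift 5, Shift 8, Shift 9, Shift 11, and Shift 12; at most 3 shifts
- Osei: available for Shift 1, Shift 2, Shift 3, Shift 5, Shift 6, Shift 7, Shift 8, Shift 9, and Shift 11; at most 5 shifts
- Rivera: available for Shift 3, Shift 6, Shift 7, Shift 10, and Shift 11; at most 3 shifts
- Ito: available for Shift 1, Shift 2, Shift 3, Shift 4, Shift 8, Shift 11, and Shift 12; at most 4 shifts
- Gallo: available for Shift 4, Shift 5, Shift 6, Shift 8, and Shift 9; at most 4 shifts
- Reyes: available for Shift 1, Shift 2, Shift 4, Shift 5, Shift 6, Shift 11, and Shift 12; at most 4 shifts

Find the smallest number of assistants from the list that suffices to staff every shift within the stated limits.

3

12 slots to fill and no one can take more than 5, so at least ⌈12/5⌉ = 3 assistants are needed.
Marcus, Fong, and Bakr alone can cover everything: Shift 1→Bakr, Shift 2→Fong, Shift 3→Fong, Shift 4→Marcus, Shift 5→Bakr, Shift 6→Marcus, Shift 7→Fong, Shift 8→Fong, Shift 9→Fong, Shift 10→Marcus, Shift 11→Bakr, Shift 12→Marcus.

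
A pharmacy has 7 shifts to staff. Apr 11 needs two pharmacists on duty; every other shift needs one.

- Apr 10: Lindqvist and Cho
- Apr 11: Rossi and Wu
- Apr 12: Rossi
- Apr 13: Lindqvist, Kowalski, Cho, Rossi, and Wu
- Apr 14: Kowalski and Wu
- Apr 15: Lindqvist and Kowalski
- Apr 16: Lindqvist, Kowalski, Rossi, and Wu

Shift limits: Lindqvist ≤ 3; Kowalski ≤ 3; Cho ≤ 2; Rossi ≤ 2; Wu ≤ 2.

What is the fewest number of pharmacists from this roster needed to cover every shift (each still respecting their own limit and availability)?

8 slots to fill and no one can take more than 3, so at least ⌈8/3⌉ = 3 pharmacists are needed.
No set of 3 pharmacists can cover every shift (each such set leaves at least one shift with no one available or exceeds a cap).
Lindqvist, Kowalski, Rossi, and Wu alone can cover everything: Apr 10→Lindqvist, Apr 11→Rossi+Wu, Apr 12→Rossi, Apr 13→Lindqvist, Apr 14→Kowalski, Apr 15→Lindqvist, Apr 16→Kowalski.

4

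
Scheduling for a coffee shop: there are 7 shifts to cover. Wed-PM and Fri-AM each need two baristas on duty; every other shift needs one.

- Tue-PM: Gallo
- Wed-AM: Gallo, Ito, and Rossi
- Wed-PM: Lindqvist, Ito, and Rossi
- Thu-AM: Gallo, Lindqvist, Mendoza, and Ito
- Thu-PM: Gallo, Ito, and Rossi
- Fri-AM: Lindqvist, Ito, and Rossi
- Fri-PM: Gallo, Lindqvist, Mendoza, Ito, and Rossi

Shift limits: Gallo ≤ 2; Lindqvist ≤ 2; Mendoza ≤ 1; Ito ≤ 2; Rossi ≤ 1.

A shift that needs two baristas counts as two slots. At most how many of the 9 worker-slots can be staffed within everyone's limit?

8

Total capacity across all baristas is 2+2+1+2+1 = 8, and 9 slots are needed, so at most 8 can be filled.
An assignment achieving 8: Tue-PM→Gallo, Wed-AM→Gallo, Wed-PM→Lindqvist+Ito, Thu-AM→Mendoza, Thu-PM→Ito, Fri-AM→Lindqvist+Rossi.
Loads: Gallo 2/2, Lindqvist 2/2, Mendoza 1/1, Ito 2/2, Rossi 1/1.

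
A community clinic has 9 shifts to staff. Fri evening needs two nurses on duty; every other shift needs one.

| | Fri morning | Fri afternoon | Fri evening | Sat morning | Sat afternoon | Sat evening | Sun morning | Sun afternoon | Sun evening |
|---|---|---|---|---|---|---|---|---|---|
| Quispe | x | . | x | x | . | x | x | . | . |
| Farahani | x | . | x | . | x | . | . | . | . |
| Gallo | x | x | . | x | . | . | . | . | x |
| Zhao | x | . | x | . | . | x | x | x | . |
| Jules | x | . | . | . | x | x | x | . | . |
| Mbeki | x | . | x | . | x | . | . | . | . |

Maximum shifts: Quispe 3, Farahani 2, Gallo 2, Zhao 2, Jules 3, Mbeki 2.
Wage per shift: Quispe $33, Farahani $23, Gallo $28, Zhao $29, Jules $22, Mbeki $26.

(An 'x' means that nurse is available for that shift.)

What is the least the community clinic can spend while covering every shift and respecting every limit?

Fri afternoon can only be covered by Gallo, so that assignment is forced.
Sun afternoon can only be covered by Zhao, so that assignment is forced.
Sun evening can only be covered by Gallo, so that assignment is forced.
Picking the cheapest available nurse for each shift independently would cost $250, but that ignores the shift limits.
An optimal schedule: Fri morning→Farahani, Fri afternoon→Gallo, Fri evening→Farahani+Mbeki, Sat morning→Quispe, Sat afternoon→Jules, Sat evening→Jules, Sun morning→Jules, Sun afternoon→Zhao, Sun evening→Gallo.
Total: 23 + 28 + 23 + 26 + 33 + 22 + 22 + 22 + 29 + 28 = $256.

$256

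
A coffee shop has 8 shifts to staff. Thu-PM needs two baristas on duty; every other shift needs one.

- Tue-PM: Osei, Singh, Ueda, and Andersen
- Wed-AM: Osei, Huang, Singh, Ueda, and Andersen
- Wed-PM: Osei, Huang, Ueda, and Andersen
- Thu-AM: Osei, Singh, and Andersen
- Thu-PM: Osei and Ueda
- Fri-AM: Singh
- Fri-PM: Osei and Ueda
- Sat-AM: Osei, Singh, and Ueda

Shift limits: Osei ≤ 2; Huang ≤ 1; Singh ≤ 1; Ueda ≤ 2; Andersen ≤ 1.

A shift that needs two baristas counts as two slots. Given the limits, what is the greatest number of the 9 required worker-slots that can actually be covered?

7

Total capacity across all baristas is 2+1+1+2+1 = 7, and 9 slots are needed, so at most 7 can be filled.
An assignment achieving 7: Wed-PM→Huang, Thu-AM→Andersen, Thu-PM→Osei+Ueda, Fri-AM→Singh, Fri-PM→Osei, Sat-AM→Ueda.
Loads: Osei 2/2, Huang 1/1, Singh 1/1, Ueda 2/2, Andersen 1/1.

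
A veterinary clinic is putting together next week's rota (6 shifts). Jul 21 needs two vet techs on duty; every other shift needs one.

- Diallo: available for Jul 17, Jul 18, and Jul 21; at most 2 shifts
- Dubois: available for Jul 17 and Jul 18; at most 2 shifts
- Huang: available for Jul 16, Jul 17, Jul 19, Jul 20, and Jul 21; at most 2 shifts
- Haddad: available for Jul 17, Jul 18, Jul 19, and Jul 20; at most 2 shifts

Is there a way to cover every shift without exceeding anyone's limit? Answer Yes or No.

Jul 16 can only be covered by Huang, so that assignment is forced.
Jul 21 can only be covered by Diallo and Huang, so that assignment is forced.
One valid schedule: Jul 16→Huang, Jul 17→Dubois, Jul 18→Diallo, Jul 19→Haddad, Jul 20→Haddad, Jul 21→Diallo+Huang.
Loads: Diallo 2/2, Dubois 1/2, Huang 2/2, Haddad 2/2 — all within limits.

Yes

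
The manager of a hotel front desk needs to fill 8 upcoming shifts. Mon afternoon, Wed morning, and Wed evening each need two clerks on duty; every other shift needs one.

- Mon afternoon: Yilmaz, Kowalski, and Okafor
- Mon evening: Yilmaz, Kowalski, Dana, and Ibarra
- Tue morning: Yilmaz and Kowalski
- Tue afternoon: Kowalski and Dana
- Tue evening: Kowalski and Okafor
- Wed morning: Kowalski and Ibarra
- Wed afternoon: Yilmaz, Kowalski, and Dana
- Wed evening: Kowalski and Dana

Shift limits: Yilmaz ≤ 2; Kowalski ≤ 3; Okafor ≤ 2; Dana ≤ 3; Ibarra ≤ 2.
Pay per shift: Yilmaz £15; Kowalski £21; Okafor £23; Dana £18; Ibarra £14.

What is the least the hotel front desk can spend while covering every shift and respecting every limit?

Wed morning can only be covered by Kowalski and Ibarra, so that assignment is forced.
Wed evening can only be covered by Kowalski and Dana, so that assignment is forced.
Picking the cheapest available clerk for each shift independently would cost £193, but that ignores the shift limits.
An optimal schedule: Mon afternoon→Yilmaz+Okafor, Mon evening→Ibarra, Tue morning→Yilmaz, Tue afternoon→Dana, Tue evening→Kowalski, Wed morning→Ibarra+Kowalski, Wed afternoon→Dana, Wed evening→Dana+Kowalski.
Total: 15 + 23 + 14 + 15 + 18 + 21 + 14 + 21 + 18 + 18 + 21 = £198.

£198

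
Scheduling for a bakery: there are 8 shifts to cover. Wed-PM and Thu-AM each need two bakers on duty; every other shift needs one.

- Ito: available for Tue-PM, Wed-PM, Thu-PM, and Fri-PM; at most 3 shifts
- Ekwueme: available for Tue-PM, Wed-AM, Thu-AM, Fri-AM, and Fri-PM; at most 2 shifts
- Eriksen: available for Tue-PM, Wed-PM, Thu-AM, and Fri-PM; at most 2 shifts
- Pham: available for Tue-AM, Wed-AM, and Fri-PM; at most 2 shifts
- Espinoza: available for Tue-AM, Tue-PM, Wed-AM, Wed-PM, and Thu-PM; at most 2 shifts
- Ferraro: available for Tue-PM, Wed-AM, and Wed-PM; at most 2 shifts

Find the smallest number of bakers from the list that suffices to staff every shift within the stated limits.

10 slots to fill and no one can take more than 3, so at least ⌈10/3⌉ = 4 bakers are needed.
Any 4 bakers together have capacity at most 3+2+2+2 = 9 < 10 slots, so 4 can never suffice.
Ito, Ekwueme, Eriksen, Pham, and Espinoza alone can cover everything: Tue-AM→Pham, Tue-PM→Espinoza, Wed-AM→Pham, Wed-PM→Ito+Eriksen, Thu-AM→Ekwueme+Eriksen, Thu-PM→Ito, Fri-AM→Ekwueme, Fri-PM→Ito.

5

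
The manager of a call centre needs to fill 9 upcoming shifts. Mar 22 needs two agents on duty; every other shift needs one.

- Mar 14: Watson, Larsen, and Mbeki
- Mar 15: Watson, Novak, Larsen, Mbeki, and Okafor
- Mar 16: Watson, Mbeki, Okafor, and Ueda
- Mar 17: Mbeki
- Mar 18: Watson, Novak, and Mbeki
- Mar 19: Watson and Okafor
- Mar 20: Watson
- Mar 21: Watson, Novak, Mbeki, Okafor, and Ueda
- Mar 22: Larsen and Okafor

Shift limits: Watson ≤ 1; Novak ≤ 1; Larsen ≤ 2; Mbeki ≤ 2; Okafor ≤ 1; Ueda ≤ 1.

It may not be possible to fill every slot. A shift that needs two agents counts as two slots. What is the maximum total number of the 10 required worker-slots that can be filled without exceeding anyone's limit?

8

Total capacity across all agents is 1+1+2+2+1+1 = 8, and 10 slots are needed, so at most 8 can be filled.
An assignment achieving 8: Mar 14→Larsen, Mar 16→Mbeki, Mar 17→Mbeki, Mar 18→Novak, Mar 19→Okafor, Mar 20→Watson, Mar 21→Ueda, Mar 22→Larsen.
Loads: Watson 1/1, Novak 1/1, Larsen 2/2, Mbeki 2/2, Okafor 1/1, Ueda 1/1.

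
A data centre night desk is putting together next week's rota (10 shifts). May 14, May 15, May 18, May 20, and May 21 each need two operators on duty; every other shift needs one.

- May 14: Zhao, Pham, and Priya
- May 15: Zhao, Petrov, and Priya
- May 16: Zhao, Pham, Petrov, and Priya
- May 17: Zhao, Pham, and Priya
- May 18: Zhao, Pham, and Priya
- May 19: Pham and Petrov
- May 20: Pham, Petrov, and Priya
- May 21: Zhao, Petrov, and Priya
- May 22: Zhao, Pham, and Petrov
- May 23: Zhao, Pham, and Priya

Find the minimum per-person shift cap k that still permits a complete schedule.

4

With 4 operators and 15 worker-slots to fill, someone must work at least ⌈15/4⌉ = 4 shifts, so k ≥ 4.
k = 4 works: May 14→Zhao+Pham, May 15→Zhao+Petrov, May 16→Priya, May 17→Zhao, May 18→Zhao+Pham, May 19→Pham, May 20→Pham+Petrov, May 21→Petrov+Priya, May 22→Petrov, May 23→Priya.
Loads: Zhao 4, Pham 4, Petrov 4, Priya 3 — all ≤ 4.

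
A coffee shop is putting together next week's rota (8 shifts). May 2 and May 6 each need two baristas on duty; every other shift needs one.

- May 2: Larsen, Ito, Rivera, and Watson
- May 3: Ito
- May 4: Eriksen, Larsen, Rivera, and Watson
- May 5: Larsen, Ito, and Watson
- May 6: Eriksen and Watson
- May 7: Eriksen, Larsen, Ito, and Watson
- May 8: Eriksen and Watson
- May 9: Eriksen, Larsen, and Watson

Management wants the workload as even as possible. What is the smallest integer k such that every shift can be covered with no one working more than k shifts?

With 5 baristas and 10 worker-slots to fill, someone must work at least ⌈10/5⌉ = 2 shifts, so k ≥ 2.
k = 2 works: May 2→Rivera+Watson, May 3→Ito, May 4→Rivera, May 5→Larsen, May 6→Eriksen+Watson, May 7→Ito, May 8→Eriksen, May 9→Larsen.
Loads: Eriksen 2, Larsen 2, Ito 2, Rivera 2, Watson 2 — all ≤ 2.

2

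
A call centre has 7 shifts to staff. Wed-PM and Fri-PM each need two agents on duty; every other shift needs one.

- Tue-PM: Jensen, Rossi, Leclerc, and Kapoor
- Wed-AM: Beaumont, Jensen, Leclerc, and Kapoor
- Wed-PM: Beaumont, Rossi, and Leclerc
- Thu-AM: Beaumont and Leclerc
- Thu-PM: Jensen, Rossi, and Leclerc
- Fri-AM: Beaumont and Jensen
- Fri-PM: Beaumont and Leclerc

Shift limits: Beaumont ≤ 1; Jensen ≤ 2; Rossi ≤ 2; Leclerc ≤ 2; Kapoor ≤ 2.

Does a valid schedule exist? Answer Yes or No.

No

Total capacity is 9 and 9 slots are needed, so capacity alone doesn't rule it out.
Shifts {Wed-PM, Thu-AM, Fri-PM} need 5 worker-slots in total, but the agents available for any of those shifts (Beaumont, Rossi, and Leclerc) can supply at most 4 among them. So no valid schedule exists.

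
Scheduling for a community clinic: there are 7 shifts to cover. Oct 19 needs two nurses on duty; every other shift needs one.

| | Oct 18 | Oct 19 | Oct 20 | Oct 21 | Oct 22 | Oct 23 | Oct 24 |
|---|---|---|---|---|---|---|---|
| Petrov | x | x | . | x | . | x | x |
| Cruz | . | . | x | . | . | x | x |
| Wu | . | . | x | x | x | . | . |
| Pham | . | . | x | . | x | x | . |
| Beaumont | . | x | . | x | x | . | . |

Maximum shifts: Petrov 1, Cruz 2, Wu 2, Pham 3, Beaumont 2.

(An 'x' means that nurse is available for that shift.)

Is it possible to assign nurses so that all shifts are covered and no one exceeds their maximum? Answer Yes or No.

No

Total capacity is 10 and 8 slots are needed, so capacity alone doesn't rule it out.
Shifts {Oct 18, Oct 19} need 3 worker-slots in total, but the nurses available for any of those shifts (Petrov and Beaumont) can supply at most 2 among them. So no valid schedule exists.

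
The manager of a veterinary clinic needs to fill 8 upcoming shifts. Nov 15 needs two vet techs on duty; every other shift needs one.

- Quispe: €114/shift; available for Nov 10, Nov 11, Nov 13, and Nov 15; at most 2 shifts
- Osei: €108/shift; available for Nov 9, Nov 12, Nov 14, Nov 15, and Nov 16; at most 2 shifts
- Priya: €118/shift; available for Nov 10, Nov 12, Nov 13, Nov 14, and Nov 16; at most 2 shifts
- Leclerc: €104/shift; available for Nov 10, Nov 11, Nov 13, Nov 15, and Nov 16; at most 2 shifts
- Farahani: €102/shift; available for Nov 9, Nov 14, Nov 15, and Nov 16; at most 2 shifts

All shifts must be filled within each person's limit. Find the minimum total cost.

€974

Picking the cheapest available vet tech for each shift independently would cost €932, but that ignores the shift limits.
An optimal schedule: Nov 9→Farahani, Nov 10→Leclerc, Nov 11→Leclerc, Nov 12→Osei, Nov 13→Quispe, Nov 14→Farahani, Nov 15→Osei+Quispe, Nov 16→Priya.
Total: 102 + 104 + 104 + 108 + 114 + 102 + 108 + 114 + 118 = €974.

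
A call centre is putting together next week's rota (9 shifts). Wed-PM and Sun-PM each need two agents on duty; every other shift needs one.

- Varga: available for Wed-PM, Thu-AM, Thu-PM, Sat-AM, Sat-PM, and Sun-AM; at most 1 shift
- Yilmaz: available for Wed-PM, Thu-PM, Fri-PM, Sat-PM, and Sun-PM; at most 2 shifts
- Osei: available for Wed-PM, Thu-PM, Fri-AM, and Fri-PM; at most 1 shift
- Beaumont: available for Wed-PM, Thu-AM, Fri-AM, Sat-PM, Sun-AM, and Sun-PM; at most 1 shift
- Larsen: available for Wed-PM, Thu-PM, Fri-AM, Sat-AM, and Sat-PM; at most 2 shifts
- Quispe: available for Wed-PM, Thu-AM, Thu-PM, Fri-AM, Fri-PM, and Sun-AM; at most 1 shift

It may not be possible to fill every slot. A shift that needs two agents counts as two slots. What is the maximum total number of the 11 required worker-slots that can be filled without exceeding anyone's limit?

8

Total capacity across all agents is 1+2+1+1+2+1 = 8, and 11 slots are needed, so at most 8 can be filled.
An assignment achieving 8: Thu-AM→Quispe, Thu-PM→Larsen, Fri-AM→Osei, Fri-PM→Yilmaz, Sat-AM→Varga, Sat-PM→Larsen, Sun-PM→Yilmaz+Beaumont.
Loads: Varga 1/1, Yilmaz 2/2, Osei 1/1, Beaumont 1/1, Larsen 2/2, Quispe 1/1.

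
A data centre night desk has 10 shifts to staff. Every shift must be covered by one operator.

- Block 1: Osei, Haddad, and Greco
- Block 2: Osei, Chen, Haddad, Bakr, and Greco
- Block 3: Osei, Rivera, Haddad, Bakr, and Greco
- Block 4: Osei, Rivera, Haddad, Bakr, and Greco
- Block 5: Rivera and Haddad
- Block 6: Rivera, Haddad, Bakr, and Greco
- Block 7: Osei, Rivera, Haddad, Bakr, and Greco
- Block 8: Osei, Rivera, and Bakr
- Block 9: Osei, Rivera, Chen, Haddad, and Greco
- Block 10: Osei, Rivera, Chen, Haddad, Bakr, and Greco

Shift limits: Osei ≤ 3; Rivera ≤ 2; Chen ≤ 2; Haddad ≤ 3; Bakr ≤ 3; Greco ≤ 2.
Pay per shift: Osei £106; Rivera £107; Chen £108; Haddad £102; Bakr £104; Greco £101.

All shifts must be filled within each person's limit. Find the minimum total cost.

Picking the cheapest available operator for each shift independently would cost £1014, but that ignores the shift limits.
An optimal schedule: Block 1→Greco, Block 2→Haddad, Block 3→Haddad, Block 4→Bakr, Block 5→Haddad, Block 6→Greco, Block 7→Bakr, Block 8→Bakr, Block 9→Osei, Block 10→Osei.
Total: 101 + 102 + 102 + 104 + 102 + 101 + 104 + 104 + 106 + 106 = £1032.

£1032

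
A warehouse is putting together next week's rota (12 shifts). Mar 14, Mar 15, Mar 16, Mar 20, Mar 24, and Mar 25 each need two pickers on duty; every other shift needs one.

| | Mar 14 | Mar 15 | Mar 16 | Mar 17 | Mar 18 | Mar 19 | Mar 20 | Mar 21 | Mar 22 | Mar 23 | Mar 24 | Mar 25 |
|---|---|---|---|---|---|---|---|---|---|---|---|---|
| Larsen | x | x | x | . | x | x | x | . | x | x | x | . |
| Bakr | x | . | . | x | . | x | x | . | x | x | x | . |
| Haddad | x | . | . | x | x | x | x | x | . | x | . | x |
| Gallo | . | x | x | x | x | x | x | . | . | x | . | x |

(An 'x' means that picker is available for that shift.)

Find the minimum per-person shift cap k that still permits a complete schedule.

With 4 pickers and 18 worker-slots to fill, someone must work at least ⌈18/4⌉ = 5 shifts, so k ≥ 5.
k = 5 works: Mar 14→Larsen+Bakr, Mar 15→Larsen+Gallo, Mar 16→Larsen+Gallo, Mar 17→Bakr, Mar 18→Haddad, Mar 19→Bakr, Mar 20→Haddad+Gallo, Mar 21→Haddad, Mar 22→Larsen, Mar 23→Bakr, Mar 24→Larsen+Bakr, Mar 25→Haddad+Gallo.
Loads: Larsen 5, Bakr 5, Haddad 4, Gallo 4 — all ≤ 5.

5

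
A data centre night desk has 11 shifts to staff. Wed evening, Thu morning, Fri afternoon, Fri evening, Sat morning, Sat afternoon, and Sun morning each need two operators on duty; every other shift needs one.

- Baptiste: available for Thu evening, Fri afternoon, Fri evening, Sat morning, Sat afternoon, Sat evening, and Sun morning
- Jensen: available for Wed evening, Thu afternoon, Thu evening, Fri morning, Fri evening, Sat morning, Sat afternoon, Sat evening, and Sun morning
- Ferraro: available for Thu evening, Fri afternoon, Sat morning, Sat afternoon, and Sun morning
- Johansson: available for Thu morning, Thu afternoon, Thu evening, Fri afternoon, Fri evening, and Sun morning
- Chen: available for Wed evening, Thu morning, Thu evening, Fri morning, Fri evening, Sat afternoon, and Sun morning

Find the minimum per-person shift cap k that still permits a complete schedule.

With 5 operators and 18 worker-slots to fill, someone must work at least ⌈18/5⌉ = 4 shifts, so k ≥ 4.
k = 4 works: Wed evening→Jensen+Chen, Thu morning→Johansson+Chen, Thu afternoon→Jensen, Thu evening→Baptiste, Fri morning→Jensen, Fri afternoon→Baptiste+Ferraro, Fri evening→Johansson+Chen, Sat morning→Baptiste+Jensen, Sat afternoon→Ferraro+Chen, Sat evening→Baptiste, Sun morning→Ferraro+Johansson.
Loads: Baptiste 4, Jensen 4, Ferraro 3, Johansson 3, Chen 4 — all ≤ 4.

4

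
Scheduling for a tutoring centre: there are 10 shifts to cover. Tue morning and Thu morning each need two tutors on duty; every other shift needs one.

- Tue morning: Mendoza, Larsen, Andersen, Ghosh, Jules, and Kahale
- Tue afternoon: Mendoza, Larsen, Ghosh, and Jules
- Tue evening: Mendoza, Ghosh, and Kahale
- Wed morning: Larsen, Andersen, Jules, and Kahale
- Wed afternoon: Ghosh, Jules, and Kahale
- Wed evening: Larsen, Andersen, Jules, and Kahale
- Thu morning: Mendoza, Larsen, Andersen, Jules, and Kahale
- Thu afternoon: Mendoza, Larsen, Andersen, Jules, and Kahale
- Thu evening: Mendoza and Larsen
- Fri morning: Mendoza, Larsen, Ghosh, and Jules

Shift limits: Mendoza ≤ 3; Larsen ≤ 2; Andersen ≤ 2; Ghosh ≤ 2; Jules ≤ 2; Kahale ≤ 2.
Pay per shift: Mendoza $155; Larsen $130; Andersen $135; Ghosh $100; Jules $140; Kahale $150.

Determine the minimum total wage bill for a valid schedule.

$1620

Picking the cheapest available tutor for each shift independently would cost $1415, but that ignores the shift limits.
An optimal schedule: Tue morning→Kahale+Mendoza, Tue afternoon→Larsen, Tue evening→Ghosh, Wed morning→Andersen, Wed afternoon→Ghosh, Wed evening→Andersen, Thu morning→Kahale+Mendoza, Thu afternoon→Jules, Thu evening→Larsen, Fri morning→Jules.
Total: 150 + 155 + 130 + 100 + 135 + 100 + 135 + 150 + 155 + 140 + 130 + 140 = $1620.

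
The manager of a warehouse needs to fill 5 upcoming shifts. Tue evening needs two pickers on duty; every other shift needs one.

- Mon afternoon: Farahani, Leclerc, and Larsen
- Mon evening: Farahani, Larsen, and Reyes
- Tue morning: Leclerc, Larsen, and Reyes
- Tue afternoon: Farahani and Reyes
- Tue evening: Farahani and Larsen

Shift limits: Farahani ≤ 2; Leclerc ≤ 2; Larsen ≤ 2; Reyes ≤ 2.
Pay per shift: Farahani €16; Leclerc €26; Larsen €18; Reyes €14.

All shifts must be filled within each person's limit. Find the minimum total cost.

€96

Tue evening can only be covered by Farahani and Larsen, so that assignment is forced.
Picking the cheapest available picker for each shift independently would cost €92, but that ignores the shift limits.
An optimal schedule: Mon afternoon→Farahani, Mon evening→Reyes, Tue morning→Larsen, Tue afternoon→Reyes, Tue evening→Farahani+Larsen.
Total: 16 + 14 + 18 + 14 + 16 + 18 = €96.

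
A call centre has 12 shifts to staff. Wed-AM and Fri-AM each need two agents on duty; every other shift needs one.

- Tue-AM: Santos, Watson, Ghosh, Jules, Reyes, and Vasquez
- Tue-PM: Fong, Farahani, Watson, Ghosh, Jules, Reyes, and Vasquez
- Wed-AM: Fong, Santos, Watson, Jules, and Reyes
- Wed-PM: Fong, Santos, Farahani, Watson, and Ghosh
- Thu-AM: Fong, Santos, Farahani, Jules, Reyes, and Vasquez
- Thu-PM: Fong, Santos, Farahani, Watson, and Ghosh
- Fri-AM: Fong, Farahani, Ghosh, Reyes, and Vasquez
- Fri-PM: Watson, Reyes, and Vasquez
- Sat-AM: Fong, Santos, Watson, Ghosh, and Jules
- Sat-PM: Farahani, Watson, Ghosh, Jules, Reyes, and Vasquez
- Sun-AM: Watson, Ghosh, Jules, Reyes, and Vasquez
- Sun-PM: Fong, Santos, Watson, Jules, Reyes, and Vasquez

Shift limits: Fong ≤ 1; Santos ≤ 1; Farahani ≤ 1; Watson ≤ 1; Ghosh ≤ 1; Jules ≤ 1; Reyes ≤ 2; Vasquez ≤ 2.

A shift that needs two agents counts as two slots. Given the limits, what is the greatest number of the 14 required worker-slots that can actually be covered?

10

Total capacity across all agents is 1+1+1+1+1+1+2+2 = 10, and 14 slots are needed, so at most 10 can be filled.
An assignment achieving 10: Tue-AM→Vasquez, Wed-AM→Fong+Santos, Wed-PM→Farahani, Thu-PM→Ghosh, Fri-AM→Reyes+Vasquez, Fri-PM→Watson, Sat-AM→Jules, Sun-AM→Reyes.
Loads: Fong 1/1, Santos 1/1, Farahani 1/1, Watson 1/1, Ghosh 1/1, Jules 1/1, Reyes 2/2, Vasquez 2/2.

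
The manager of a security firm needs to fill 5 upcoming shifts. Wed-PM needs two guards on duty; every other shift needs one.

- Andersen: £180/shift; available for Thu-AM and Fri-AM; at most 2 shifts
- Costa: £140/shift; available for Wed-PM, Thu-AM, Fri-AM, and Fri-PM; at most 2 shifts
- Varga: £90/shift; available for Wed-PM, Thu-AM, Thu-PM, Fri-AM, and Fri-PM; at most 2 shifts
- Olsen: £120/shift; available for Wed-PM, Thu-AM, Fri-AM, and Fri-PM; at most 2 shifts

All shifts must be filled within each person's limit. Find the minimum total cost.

£700

Thu-PM can only be covered by Varga, so that assignment is forced.
Picking the cheapest available guard for each shift independently would cost £570, but that ignores the shift limits.
An optimal schedule: Wed-PM→Varga+Olsen, Thu-AM→Costa, Thu-PM→Varga, Fri-AM→Costa, Fri-PM→Olsen.
Total: 90 + 120 + 140 + 90 + 140 + 120 = £700.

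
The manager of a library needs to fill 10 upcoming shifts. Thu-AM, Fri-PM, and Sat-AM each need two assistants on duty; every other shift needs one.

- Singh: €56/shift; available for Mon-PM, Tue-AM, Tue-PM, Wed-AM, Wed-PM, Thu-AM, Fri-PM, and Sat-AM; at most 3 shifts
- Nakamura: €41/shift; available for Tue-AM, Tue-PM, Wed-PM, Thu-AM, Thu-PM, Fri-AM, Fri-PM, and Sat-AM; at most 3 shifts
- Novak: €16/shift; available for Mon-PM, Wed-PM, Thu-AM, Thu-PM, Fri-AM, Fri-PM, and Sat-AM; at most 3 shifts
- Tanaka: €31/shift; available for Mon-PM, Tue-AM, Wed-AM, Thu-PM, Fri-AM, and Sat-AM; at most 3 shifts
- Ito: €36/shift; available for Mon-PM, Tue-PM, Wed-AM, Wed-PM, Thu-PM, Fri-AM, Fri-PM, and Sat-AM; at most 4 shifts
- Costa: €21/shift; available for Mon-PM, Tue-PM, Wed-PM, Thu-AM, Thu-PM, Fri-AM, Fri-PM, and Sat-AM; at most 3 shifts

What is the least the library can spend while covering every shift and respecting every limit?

€348

Picking the cheapest available assistant for each shift independently would cost €258, but that ignores the shift limits.
An optimal schedule: Mon-PM→Novak, Tue-AM→Tanaka, Tue-PM→Costa, Wed-AM→Tanaka, Wed-PM→Novak, Thu-AM→Novak+Costa, Thu-PM→Ito, Fri-AM→Ito, Fri-PM→Costa+Ito, Sat-AM→Tanaka+Ito.
Total: 16 + 31 + 21 + 31 + 16 + 16 + 21 + 36 + 36 + 21 + 36 + 31 + 36 = €348.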